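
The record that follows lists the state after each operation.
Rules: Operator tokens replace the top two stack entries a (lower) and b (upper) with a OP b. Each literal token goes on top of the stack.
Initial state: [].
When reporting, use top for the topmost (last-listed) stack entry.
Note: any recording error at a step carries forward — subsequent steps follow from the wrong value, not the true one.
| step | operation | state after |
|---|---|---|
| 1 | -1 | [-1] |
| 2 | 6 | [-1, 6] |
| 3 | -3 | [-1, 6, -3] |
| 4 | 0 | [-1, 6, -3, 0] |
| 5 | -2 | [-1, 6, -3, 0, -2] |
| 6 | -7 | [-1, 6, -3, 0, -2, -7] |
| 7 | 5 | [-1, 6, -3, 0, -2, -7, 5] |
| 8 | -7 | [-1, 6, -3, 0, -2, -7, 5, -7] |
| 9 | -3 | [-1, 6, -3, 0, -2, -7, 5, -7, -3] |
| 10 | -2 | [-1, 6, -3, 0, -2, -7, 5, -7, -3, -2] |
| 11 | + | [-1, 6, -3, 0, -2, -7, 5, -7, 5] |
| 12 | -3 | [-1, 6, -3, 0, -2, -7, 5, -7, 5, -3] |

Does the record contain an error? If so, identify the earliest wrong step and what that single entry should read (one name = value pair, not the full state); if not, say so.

step 11, top = -5

Recomputing the run from the initial state:
step 1: [-1]
step 2: [-1, 6]
step 3: [-1, 6, -3]
step 4: [-1, 6, -3, 0]
step 5: [-1, 6, -3, 0, -2]
step 6: [-1, 6, -3, 0, -2, -7]
step 7: [-1, 6, -3, 0, -2, -7, 5]
step 8: [-1, 6, -3, 0, -2, -7, 5, -7]
step 9: [-1, 6, -3, 0, -2, -7, 5, -7, -3]
step 10: [-1, 6, -3, 0, -2, -7, 5, -7, -3, -2]
step 11: [-1, 6, -3, 0, -2, -7, 5, -7, -5]
step 12: [-1, 6, -3, 0, -2, -7, 5, -7, -5, -3]
The first disagreement with the record is at step 11, where the value should be top = -5.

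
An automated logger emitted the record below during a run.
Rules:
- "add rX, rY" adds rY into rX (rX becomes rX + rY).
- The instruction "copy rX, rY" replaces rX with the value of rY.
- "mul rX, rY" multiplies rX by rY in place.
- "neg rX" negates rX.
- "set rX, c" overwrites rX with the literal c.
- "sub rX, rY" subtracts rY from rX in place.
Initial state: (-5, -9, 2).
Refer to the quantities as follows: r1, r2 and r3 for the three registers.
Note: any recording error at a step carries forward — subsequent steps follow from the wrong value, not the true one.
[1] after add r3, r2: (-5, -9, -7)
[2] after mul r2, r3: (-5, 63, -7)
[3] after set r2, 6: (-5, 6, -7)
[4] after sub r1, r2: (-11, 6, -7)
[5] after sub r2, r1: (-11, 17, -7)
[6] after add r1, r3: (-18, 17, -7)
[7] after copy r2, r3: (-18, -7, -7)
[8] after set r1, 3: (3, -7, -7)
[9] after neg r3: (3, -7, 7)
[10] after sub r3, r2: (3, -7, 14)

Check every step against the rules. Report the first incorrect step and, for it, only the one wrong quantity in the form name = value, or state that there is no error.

1. r3 = 2 + -9 = -7 (agrees with the record)
2. r2 = -9 * -7 = 63 (checks out)
3. r2 = 6 (matches)
4. r1 = -5 - 6 = -11 (checks out)
5. r2 = 6 - -11 = 17 (same as recorded)
6. r1 = -11 + -7 = -18 (no discrepancy)
7. r2 = -7 (verified)
8. r1 = 3 (agrees with the record)
9. r3 = -(-7) = 7 (no discrepancy)
10. r3 = 7 - -7 = 14 (exactly as logged)
The recomputation confirms every line.

no error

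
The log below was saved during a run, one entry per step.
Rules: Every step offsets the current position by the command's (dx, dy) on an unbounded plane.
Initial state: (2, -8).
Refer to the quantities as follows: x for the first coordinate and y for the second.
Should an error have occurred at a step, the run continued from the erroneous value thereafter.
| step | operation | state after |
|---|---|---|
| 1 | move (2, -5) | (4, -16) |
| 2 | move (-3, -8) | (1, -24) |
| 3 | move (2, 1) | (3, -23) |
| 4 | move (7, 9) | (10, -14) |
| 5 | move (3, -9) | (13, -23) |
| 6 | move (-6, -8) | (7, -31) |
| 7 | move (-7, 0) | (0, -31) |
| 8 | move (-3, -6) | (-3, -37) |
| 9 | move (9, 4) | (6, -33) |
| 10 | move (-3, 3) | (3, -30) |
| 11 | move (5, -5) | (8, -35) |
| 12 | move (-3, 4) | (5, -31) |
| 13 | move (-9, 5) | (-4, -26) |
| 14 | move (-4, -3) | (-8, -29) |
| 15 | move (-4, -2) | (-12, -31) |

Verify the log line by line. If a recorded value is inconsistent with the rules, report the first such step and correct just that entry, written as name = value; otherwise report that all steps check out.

Recomputing the run from the initial state:
step 1: x = 4, y = -13
step 2: x = 1, y = -21
step 3: x = 3, y = -20
step 4: x = 10, y = -11
step 5: x = 13, y = -20
step 6: x = 7, y = -28
step 7: x = 0, y = -28
step 8: x = -3, y = -34
step 9: x = 6, y = -30
step 10: x = 3, y = -27
step 11: x = 8, y = -32
step 12: x = 5, y = -28
step 13: x = -4, y = -23
step 14: x = -8, y = -26
step 15: x = -12, y = -28
The first disagreement with the log is at step 1, where the value should be y = -13.

step 1, y = -13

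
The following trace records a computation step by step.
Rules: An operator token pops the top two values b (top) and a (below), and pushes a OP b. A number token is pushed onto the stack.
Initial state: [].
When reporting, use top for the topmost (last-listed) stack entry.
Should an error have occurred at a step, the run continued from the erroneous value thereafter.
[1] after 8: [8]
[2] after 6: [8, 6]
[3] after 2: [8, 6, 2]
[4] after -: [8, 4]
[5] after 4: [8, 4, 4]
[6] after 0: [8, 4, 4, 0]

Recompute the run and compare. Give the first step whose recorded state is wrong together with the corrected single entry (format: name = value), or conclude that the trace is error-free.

no error

step 1: push 8: top = 8 -> agrees with the trace
step 2: push 6: top = 6 -> agrees with the trace
step 3: push 2: top = 2 -> exactly as logged
step 4: 6 - 2 = 4 -> in agreement
step 5: push 4: top = 4 -> verified
step 6: push 0: top = 0 -> verified
Nothing is out of place; the run is error-free.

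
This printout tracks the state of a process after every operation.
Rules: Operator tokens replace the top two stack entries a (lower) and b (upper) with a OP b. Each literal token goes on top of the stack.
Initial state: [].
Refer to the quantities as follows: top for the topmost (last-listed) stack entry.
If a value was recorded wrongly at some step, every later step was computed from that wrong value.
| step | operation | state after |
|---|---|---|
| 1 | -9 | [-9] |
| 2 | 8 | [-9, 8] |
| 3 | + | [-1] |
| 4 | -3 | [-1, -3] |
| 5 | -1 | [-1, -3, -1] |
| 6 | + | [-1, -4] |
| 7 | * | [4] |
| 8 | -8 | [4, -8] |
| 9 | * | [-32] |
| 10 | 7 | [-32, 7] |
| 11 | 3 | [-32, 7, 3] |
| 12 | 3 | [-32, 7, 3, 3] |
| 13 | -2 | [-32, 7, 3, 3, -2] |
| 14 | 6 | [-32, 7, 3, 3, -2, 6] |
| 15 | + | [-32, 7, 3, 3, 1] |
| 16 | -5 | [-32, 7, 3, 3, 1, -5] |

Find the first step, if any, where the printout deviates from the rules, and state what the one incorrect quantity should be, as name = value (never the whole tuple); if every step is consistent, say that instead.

Recomputing the run from the initial state:
step 1: [-9]
step 2: [-9, 8]
step 3: [-1]
step 4: [-1, -3]
step 5: [-1, -3, -1]
step 6: [-1, -4]
step 7: [4]
step 8: [4, -8]
step 9: [-32]
step 10: [-32, 7]
step 11: [-32, 7, 3]
step 12: [-32, 7, 3, 3]
step 13: [-32, 7, 3, 3, -2]
step 14: [-32, 7, 3, 3, -2, 6]
step 15: [-32, 7, 3, 3, 4]
step 16: [-32, 7, 3, 3, 4, -5]
The first disagreement with the printout is at step 15, where the value should be top = 4.

step 15, top = 4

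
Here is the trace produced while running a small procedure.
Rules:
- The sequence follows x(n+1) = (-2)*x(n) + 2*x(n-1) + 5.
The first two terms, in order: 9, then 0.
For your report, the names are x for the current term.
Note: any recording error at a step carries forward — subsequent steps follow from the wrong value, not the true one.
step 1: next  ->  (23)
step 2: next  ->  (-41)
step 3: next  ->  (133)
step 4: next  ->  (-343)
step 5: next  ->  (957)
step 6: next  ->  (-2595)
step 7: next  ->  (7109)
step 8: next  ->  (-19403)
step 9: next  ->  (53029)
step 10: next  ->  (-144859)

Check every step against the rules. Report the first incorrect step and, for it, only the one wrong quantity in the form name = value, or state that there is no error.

no error

step 1: x = -2*(0) + (2)*(9) + (5) = 23 -> in agreement
step 2: x = -2*(23) + (2)*(0) + (5) = -41 -> agrees with the trace
step 3: x = -2*(-41) + (2)*(23) + (5) = 133 -> verified
step 4: x = -2*(133) + (2)*(-41) + (5) = -343 -> checks out
step 5: x = -2*(-343) + (2)*(133) + (5) = 957 -> verified
step 6: x = -2*(957) + (2)*(-343) + (5) = -2595 -> checks out
step 7: x = -2*(-2595) + (2)*(957) + (5) = 7109 -> verified
step 8: x = -2*(7109) + (2)*(-2595) + (5) = -19403 -> consistent with the trace
step 9: x = -2*(-19403) + (2)*(7109) + (5) = 53029 -> same as recorded
step 10: x = -2*(53029) + (2)*(-19403) + (5) = -144859 -> exactly as logged
All steps check out; nothing to correct.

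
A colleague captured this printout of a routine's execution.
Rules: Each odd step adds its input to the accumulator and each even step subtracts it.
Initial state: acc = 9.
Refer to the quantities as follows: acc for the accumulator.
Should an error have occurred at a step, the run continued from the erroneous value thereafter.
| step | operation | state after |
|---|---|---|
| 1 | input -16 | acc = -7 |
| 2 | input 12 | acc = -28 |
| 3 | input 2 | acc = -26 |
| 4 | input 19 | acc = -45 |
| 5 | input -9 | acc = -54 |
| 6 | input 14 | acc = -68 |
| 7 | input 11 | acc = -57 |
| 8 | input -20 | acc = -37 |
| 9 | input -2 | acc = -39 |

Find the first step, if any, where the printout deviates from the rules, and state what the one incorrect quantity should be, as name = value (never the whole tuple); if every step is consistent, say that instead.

step 2, acc = -19

step 1: acc = 9 + -16 = -7 -> consistent with the printout
step 2: acc = -7 - 12 = -19 -> the printout has a different value
So the first discrepancy is step 2, where the right value is acc = -19.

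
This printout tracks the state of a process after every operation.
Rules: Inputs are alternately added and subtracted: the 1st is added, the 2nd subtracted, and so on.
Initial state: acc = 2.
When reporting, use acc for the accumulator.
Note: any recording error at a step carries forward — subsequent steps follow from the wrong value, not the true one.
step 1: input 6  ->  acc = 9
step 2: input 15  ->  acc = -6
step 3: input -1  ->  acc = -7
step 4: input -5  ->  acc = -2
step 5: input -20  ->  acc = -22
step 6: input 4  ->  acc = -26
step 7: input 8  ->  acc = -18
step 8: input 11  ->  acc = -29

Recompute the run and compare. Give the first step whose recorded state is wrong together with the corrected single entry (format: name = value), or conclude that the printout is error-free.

step 1, acc = 8

1. acc = 2 + 6 = 8 (the entry is off here)
First deviation found at step 1; the corrected entry is acc = 8.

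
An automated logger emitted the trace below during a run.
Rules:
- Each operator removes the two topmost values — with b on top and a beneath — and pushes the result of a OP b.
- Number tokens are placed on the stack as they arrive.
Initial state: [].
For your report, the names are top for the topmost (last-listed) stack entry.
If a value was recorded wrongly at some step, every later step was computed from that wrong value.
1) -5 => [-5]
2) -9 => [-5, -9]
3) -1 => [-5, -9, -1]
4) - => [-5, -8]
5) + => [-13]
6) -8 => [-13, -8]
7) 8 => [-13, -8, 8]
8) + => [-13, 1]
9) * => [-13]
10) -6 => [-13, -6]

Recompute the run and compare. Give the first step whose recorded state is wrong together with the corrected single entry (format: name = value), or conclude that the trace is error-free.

Step 1: push -5: top = -5 — exactly as logged.
Step 2: push -9: top = -9 — consistent with the trace.
Step 3: push -1: top = -1 — matches.
Step 4: -9 - -1 = -8 — matches.
Step 5: -5 + -8 = -13 — consistent with the trace.
Step 6: push -8: top = -8 — in agreement.
Step 7: push 8: top = 8 — confirmed correct.
Step 8: -8 + 8 = 0 — not what was recorded.
The earliest wrong entry is at step 8: it should read top = 0.

step 8, top = 0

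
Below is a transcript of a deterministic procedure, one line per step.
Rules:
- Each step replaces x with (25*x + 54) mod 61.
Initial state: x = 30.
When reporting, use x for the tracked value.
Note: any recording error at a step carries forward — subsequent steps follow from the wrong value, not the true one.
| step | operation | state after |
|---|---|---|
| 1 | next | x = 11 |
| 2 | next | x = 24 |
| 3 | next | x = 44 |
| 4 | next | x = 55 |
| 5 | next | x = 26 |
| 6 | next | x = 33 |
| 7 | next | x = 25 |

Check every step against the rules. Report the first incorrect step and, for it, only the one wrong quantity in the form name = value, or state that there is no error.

Step 1: x = (25*30 + 54) mod 61 = 11 — no discrepancy.
Step 2: x = (25*11 + 54) mod 61 = 24 — no discrepancy.
Step 3: x = (25*24 + 54) mod 61 = 44 — in agreement.
Step 4: x = (25*44 + 54) mod 61 = 56 — the transcript has a different value.
The audit stops at step 4: the recorded entry is wrong and should be x = 56.

step 4, x = 56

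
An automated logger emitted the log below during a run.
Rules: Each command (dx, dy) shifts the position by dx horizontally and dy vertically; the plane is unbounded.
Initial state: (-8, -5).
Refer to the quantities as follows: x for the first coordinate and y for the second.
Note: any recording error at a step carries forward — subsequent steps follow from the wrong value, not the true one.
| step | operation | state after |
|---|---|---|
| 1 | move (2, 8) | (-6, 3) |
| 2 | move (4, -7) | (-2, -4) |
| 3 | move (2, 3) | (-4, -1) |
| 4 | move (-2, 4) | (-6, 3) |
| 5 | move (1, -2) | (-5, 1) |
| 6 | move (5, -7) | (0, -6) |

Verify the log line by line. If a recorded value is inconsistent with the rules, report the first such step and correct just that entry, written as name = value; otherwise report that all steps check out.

Recomputing the run from the initial state:
step 1: x = -6, y = 3
step 2: x = -2, y = -4
step 3: x = 0, y = -1
step 4: x = -2, y = 3
step 5: x = -1, y = 1
step 6: x = 4, y = -6
The first disagreement with the log is at step 3, where the value should be x = 0.

step 3, x = 0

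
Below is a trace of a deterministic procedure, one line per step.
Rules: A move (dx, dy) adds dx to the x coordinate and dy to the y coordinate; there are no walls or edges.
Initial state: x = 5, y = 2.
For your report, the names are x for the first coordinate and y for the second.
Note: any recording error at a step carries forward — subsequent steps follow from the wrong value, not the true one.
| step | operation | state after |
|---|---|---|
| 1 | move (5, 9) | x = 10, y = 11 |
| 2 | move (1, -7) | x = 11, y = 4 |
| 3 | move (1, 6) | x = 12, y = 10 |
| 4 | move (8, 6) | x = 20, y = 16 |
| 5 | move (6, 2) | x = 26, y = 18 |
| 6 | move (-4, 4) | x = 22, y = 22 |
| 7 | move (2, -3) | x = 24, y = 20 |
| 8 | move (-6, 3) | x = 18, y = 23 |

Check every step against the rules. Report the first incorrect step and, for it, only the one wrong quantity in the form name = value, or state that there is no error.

step 7, y = 19

Step 1: x = 5 + (5) = 10, y = 2 + (9) = 11 — confirmed correct.
Step 2: x = 10 + (1) = 11, y = 11 + (-7) = 4 — no discrepancy.
Step 3: x = 11 + (1) = 12, y = 4 + (6) = 10 — consistent with the trace.
Step 4: x = 12 + (8) = 20, y = 10 + (6) = 16 — consistent with the trace.
Step 5: x = 20 + (6) = 26, y = 16 + (2) = 18 — consistent with the trace.
Step 6: x = 26 + (-4) = 22, y = 18 + (4) = 22 — consistent with the trace.
Step 7: x = 22 + (2) = 24, y = 22 + (-3) = 19 — not what was recorded.
Conclusion: step 7 carries the first error; the entry should be y = 19.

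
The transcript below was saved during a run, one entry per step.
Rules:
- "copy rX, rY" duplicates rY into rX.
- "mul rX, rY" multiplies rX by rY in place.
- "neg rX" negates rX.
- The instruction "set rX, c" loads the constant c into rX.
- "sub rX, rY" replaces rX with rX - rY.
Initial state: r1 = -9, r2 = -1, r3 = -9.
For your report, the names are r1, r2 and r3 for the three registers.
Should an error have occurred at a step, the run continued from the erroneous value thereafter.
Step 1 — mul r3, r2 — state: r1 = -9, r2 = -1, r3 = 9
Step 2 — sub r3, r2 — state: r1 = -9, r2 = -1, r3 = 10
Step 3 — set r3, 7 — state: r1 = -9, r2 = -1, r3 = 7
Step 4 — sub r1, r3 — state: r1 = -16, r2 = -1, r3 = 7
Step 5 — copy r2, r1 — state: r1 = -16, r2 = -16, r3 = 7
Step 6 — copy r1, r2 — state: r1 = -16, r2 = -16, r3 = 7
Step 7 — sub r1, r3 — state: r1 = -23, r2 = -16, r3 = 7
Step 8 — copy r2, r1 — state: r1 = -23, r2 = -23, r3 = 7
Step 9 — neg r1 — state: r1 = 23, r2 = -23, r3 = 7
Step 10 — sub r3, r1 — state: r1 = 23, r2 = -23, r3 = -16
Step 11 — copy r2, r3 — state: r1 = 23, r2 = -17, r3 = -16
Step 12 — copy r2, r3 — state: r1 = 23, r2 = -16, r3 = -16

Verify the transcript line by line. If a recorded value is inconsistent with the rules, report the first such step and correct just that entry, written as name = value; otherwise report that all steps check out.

step 11, r2 = -16

1. r3 = -9 * -1 = 9 (checks out)
2. r3 = 9 - -1 = 10 (agrees with the transcript)
3. r3 = 7 (in agreement)
4. r1 = -9 - 7 = -16 (no discrepancy)
5. r2 = -16 (no discrepancy)
6. r1 = -16 (agrees with the transcript)
7. r1 = -16 - 7 = -23 (no discrepancy)
8. r2 = -23 (no discrepancy)
9. r1 = -(-23) = 23 (in agreement)
10. r3 = 7 - 23 = -16 (consistent with the transcript)
11. r2 = -16 (the transcript disagrees here)
First deviation found at step 11; the corrected entry is r2 = -16.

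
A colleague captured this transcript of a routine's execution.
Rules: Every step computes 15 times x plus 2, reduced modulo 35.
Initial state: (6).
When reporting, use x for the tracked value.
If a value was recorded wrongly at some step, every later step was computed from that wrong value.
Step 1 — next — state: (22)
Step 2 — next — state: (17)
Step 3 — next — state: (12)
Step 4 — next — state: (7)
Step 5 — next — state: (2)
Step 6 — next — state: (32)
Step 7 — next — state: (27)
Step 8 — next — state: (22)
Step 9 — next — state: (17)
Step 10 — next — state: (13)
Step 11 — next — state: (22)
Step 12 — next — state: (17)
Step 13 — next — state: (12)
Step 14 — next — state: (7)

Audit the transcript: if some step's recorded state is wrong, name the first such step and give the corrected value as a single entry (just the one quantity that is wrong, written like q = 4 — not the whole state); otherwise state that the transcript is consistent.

step 1: x = (15*6 + 2) mod 35 = 22 -> checks out
step 2: x = (15*22 + 2) mod 35 = 17 -> checks out
step 3: x = (15*17 + 2) mod 35 = 12 -> in agreement
step 4: x = (15*12 + 2) mod 35 = 7 -> confirmed correct
step 5: x = (15*7 + 2) mod 35 = 2 -> consistent with the transcript
step 6: x = (15*2 + 2) mod 35 = 32 -> verified
step 7: x = (15*32 + 2) mod 35 = 27 -> exactly as logged
step 8: x = (15*27 + 2) mod 35 = 22 -> confirmed correct
step 9: x = (15*22 + 2) mod 35 = 17 -> in agreement
step 10: x = (15*17 + 2) mod 35 = 12 -> this is not what the transcript shows
So the first discrepancy is step 10, where the right value is x = 12.

step 10, x = 12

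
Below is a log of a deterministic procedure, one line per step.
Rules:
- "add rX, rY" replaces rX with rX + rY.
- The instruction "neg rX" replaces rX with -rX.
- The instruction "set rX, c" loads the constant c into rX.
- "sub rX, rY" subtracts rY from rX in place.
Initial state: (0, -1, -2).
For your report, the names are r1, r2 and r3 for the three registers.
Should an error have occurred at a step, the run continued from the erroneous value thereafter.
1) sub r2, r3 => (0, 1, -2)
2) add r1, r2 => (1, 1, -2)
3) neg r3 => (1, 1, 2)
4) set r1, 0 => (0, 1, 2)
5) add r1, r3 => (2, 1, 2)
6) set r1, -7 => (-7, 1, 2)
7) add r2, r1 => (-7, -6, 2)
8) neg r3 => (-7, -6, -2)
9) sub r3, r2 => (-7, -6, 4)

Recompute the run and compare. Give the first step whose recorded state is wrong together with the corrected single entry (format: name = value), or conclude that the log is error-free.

step 1: r2 = -1 - -2 = 1 -> checks out
step 2: r1 = 0 + 1 = 1 -> verified
step 3: r3 = -(-2) = 2 -> agrees with the log
step 4: r1 = 0 -> verified
step 5: r1 = 0 + 2 = 2 -> no discrepancy
step 6: r1 = -7 -> matches
step 7: r2 = 1 + -7 = -6 -> verified
step 8: r3 = -(2) = -2 -> same as recorded
step 9: r3 = -2 - -6 = 4 -> consistent with the log
The whole run recomputes cleanly — no discrepancies.

no error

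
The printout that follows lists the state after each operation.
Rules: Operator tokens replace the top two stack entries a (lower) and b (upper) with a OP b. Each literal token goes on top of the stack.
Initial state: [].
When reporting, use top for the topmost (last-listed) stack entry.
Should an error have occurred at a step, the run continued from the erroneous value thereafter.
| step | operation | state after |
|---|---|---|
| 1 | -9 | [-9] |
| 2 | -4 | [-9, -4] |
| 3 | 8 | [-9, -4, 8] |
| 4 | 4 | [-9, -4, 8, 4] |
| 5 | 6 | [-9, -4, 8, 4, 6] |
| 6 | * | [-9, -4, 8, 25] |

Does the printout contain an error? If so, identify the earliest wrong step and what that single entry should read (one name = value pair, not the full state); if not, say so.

Recomputing the run from the initial state:
step 1: [-9]
step 2: [-9, -4]
step 3: [-9, -4, 8]
step 4: [-9, -4, 8, 4]
step 5: [-9, -4, 8, 4, 6]
step 6: [-9, -4, 8, 24]
The first disagreement with the printout is at step 6, where the value should be top = 24.

step 6, top = 24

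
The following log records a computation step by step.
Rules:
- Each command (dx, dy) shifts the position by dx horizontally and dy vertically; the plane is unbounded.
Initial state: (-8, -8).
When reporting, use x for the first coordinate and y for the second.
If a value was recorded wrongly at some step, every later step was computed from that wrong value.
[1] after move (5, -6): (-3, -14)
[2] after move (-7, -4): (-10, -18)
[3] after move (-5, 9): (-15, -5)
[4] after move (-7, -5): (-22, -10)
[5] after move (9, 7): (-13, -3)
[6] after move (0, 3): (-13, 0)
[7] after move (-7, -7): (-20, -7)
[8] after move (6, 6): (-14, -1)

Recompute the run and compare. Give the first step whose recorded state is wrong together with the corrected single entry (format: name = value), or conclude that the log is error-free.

step 1: x = -8 + (5) = -3, y = -8 + (-6) = -14 -> verified
step 2: x = -3 + (-7) = -10, y = -14 + (-4) = -18 -> in agreement
step 3: x = -10 + (-5) = -15, y = -18 + (9) = -9 -> this is not what the log shows
First incorrect step: 3; the correct value is y = -9.

step 3, y = -9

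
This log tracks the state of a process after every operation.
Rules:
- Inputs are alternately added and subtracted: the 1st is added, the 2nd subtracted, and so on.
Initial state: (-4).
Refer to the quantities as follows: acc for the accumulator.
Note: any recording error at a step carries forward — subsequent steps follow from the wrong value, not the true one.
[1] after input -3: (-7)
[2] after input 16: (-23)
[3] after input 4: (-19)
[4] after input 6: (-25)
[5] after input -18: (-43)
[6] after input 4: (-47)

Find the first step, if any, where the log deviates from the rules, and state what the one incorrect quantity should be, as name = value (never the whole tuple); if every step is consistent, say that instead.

no error

1. acc = -4 + -3 = -7 (checks out)
2. acc = -7 - 16 = -23 (consistent with the log)
3. acc = -23 + 4 = -19 (no discrepancy)
4. acc = -19 - 6 = -25 (checks out)
5. acc = -25 + -18 = -43 (no discrepancy)
6. acc = -43 - 4 = -47 (agrees with the log)
Nothing is out of place; the run is error-free.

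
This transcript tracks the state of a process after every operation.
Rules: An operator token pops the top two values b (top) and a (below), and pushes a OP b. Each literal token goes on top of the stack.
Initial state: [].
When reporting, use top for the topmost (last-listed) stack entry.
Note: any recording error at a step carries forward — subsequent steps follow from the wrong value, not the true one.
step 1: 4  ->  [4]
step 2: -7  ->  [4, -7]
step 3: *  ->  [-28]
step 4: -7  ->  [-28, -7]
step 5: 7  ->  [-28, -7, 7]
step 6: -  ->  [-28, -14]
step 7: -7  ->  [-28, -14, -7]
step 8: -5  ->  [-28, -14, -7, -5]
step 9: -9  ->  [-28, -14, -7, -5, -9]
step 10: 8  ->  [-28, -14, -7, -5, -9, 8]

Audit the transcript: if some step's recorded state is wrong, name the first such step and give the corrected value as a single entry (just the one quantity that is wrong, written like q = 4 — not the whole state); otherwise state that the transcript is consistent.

step 1: push 4: top = 4 -> exactly as logged
step 2: push -7: top = -7 -> matches
step 3: 4 * -7 = -28 -> no discrepancy
step 4: push -7: top = -7 -> agrees with the transcript
step 5: push 7: top = 7 -> in agreement
step 6: -7 - 7 = -14 -> confirmed correct
step 7: push -7: top = -7 -> no discrepancy
step 8: push -5: top = -5 -> exactly as logged
step 9: push -9: top = -9 -> agrees with the transcript
step 10: push 8: top = 8 -> verified
Every step is consistent.

no error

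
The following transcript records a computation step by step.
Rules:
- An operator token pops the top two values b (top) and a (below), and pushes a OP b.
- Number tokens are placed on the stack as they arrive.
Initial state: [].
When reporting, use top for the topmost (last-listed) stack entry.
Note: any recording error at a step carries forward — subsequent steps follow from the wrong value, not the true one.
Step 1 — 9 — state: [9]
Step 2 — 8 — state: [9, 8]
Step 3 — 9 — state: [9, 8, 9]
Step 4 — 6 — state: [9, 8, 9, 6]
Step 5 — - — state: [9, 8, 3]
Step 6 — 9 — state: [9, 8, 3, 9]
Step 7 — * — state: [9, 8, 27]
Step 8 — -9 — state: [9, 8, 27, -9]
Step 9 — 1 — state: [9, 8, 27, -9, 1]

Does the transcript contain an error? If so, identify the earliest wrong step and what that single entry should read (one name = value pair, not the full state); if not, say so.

Recomputing the run from the initial state:
step 1: [9]
step 2: [9, 8]
step 3: [9, 8, 9]
step 4: [9, 8, 9, 6]
step 5: [9, 8, 3]
step 6: [9, 8, 3, 9]
step 7: [9, 8, 27]
step 8: [9, 8, 27, -9]
step 9: [9, 8, 27, -9, 1]
This matches the transcript at every step.

no error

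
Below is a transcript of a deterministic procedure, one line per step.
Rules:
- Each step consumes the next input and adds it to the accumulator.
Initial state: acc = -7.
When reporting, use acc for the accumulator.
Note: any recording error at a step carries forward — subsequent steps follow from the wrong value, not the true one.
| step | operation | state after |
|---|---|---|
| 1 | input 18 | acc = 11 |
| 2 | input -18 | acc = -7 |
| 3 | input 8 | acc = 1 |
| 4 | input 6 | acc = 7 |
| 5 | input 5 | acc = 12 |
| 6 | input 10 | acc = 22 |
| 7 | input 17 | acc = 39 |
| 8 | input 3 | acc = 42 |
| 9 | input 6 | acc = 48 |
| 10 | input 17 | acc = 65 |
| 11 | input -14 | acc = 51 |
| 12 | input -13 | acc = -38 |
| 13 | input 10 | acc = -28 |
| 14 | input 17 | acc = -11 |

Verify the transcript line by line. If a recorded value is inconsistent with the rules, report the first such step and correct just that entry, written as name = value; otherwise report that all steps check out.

1. acc = -7 + 18 = 11 (matches)
2. acc = 11 + -18 = -7 (exactly as logged)
3. acc = -7 + 8 = 1 (exactly as logged)
4. acc = 1 + 6 = 7 (agrees with the transcript)
5. acc = 7 + 5 = 12 (exactly as logged)
6. acc = 12 + 10 = 22 (in agreement)
7. acc = 22 + 17 = 39 (consistent with the transcript)
8. acc = 39 + 3 = 42 (in agreement)
9. acc = 42 + 6 = 48 (confirmed correct)
10. acc = 48 + 17 = 65 (exactly as logged)
11. acc = 65 + -14 = 51 (agrees with the transcript)
12. acc = 51 + -13 = 38 (the entry is off here)
First incorrect step: 12; the correct value is acc = 38.

step 12, acc = 38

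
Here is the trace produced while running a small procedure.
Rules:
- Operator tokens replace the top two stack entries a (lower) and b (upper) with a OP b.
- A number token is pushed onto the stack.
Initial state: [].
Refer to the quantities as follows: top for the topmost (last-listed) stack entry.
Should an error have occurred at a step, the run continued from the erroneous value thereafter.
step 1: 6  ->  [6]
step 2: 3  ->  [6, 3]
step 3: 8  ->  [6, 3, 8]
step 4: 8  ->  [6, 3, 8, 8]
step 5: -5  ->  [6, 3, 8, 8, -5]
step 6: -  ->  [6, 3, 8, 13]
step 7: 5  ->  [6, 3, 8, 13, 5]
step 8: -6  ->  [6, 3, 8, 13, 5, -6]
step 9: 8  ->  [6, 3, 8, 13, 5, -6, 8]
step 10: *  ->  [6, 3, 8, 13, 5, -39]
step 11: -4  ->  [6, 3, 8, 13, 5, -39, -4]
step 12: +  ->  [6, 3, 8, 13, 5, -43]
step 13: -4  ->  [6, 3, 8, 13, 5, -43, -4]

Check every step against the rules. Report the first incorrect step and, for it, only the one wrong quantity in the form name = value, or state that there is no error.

Recomputing the run from the initial state:
step 1: [6]
step 2: [6, 3]
step 3: [6, 3, 8]
step 4: [6, 3, 8, 8]
step 5: [6, 3, 8, 8, -5]
step 6: [6, 3, 8, 13]
step 7: [6, 3, 8, 13, 5]
step 8: [6, 3, 8, 13, 5, -6]
step 9: [6, 3, 8, 13, 5, -6, 8]
step 10: [6, 3, 8, 13, 5, -48]
step 11: [6, 3, 8, 13, 5, -48, -4]
step 12: [6, 3, 8, 13, 5, -52]
step 13: [6, 3, 8, 13, 5, -52, -4]
The first disagreement with the trace is at step 10, where the value should be top = -48.

step 10, top = -48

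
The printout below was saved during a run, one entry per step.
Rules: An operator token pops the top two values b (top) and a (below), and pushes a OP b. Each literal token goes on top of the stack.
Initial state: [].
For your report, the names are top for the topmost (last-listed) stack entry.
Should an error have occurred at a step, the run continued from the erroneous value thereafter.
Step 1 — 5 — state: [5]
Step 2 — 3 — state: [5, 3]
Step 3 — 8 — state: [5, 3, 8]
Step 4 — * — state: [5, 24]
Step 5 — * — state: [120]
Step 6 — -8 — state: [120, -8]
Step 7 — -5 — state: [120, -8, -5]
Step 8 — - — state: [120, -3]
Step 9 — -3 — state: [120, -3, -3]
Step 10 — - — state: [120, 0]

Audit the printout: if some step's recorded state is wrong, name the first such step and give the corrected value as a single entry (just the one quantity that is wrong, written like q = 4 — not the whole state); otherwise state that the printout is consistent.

no error

step 1: push 5: top = 5 -> verified
step 2: push 3: top = 3 -> agrees with the printout
step 3: push 8: top = 8 -> confirmed correct
step 4: 3 * 8 = 24 -> in agreement
step 5: 5 * 24 = 120 -> matches
step 6: push -8: top = -8 -> no discrepancy
step 7: push -5: top = -5 -> same as recorded
step 8: -8 - -5 = -3 -> same as recorded
step 9: push -3: top = -3 -> agrees with the printout
step 10: -3 - -3 = 0 -> agrees with the printout
No step deviates from the rules.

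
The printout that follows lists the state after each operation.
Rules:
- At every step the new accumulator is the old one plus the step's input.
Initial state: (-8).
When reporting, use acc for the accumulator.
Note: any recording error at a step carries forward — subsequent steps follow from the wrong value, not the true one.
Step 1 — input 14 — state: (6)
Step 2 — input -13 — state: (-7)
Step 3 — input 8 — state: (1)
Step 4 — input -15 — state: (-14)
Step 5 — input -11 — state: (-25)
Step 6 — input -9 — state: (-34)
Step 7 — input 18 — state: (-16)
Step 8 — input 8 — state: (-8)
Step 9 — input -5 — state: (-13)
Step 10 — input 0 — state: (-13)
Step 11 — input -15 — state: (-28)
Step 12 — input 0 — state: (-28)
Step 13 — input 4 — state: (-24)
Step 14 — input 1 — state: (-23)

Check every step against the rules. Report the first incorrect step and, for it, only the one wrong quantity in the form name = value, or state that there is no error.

no error

Recomputing the run from the initial state:
step 1: acc = 6
step 2: acc = -7
step 3: acc = 1
step 4: acc = -14
step 5: acc = -25
step 6: acc = -34
step 7: acc = -16
step 8: acc = -8
step 9: acc = -13
step 10: acc = -13
step 11: acc = -28
step 12: acc = -28
step 13: acc = -24
step 14: acc = -23
This matches the printout at every step.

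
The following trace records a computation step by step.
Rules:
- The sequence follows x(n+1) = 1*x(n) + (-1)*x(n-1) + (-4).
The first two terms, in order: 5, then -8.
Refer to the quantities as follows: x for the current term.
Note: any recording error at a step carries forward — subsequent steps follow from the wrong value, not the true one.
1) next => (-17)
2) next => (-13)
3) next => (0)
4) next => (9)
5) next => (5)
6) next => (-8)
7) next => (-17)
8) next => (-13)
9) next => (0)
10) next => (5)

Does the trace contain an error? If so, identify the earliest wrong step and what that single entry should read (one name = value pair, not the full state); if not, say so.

step 10, x = 9

Recomputing the run from the initial state:
step 1: x = -17
step 2: x = -13
step 3: x = 0
step 4: x = 9
step 5: x = 5
step 6: x = -8
step 7: x = -17
step 8: x = -13
step 9: x = 0
step 10: x = 9
The first disagreement with the trace is at step 10, where the value should be x = 9.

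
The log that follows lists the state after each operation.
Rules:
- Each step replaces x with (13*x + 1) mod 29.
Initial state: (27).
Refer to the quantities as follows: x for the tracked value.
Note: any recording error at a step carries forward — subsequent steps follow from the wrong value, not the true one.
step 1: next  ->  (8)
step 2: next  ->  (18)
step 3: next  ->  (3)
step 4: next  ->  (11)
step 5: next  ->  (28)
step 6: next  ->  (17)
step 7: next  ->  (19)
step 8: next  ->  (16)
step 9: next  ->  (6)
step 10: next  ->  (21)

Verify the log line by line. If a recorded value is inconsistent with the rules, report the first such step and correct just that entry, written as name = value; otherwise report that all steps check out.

Recomputing the run from the initial state:
step 1: x = 4
step 2: x = 24
step 3: x = 23
step 4: x = 10
step 5: x = 15
step 6: x = 22
step 7: x = 26
step 8: x = 20
step 9: x = 0
step 10: x = 1
The first disagreement with the log is at step 1, where the value should be x = 4.

step 1, x = 4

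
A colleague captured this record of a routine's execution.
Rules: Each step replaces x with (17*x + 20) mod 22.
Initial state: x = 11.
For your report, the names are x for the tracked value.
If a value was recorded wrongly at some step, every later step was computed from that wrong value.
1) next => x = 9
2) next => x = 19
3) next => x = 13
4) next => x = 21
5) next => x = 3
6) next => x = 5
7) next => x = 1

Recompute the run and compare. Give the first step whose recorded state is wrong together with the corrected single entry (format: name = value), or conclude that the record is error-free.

step 7, x = 17

Recomputing the run from the initial state:
step 1: x = 9
step 2: x = 19
step 3: x = 13
step 4: x = 21
step 5: x = 3
step 6: x = 5
step 7: x = 17
The first disagreement with the record is at step 7, where the value should be x = 17.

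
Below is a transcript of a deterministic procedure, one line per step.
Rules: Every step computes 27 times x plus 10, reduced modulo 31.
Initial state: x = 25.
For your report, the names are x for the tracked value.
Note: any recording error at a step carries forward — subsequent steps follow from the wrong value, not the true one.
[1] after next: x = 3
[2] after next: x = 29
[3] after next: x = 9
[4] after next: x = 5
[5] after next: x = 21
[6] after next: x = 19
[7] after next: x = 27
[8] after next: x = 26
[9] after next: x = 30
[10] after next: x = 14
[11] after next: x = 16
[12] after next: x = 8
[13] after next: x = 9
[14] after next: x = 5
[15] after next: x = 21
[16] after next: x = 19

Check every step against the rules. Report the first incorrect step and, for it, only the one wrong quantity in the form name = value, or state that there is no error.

step 3, x = 18

Step 1: x = (27*25 + 10) mod 31 = 3 — matches.
Step 2: x = (27*3 + 10) mod 31 = 29 — verified.
Step 3: x = (27*29 + 10) mod 31 = 18 — first mismatch against the transcript.
First incorrect step: 3; the correct value is x = 18.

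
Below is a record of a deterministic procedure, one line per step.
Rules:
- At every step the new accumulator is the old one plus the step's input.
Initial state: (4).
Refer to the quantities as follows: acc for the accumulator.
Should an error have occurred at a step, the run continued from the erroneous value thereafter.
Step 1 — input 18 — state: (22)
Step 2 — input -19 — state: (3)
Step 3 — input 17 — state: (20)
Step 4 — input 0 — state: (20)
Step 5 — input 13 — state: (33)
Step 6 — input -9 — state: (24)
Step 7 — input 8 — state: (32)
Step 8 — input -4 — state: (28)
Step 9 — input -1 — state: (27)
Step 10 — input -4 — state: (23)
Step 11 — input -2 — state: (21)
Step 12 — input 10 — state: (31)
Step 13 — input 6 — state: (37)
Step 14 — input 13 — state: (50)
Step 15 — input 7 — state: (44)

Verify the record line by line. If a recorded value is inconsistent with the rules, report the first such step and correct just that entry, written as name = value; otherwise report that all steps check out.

step 15, acc = 57

Recomputing the run from the initial state:
step 1: acc = 22
step 2: acc = 3
step 3: acc = 20
step 4: acc = 20
step 5: acc = 33
step 6: acc = 24
step 7: acc = 32
step 8: acc = 28
step 9: acc = 27
step 10: acc = 23
step 11: acc = 21
step 12: acc = 31
step 13: acc = 37
step 14: acc = 50
step 15: acc = 57
The first disagreement with the record is at step 15, where the value should be acc = 57.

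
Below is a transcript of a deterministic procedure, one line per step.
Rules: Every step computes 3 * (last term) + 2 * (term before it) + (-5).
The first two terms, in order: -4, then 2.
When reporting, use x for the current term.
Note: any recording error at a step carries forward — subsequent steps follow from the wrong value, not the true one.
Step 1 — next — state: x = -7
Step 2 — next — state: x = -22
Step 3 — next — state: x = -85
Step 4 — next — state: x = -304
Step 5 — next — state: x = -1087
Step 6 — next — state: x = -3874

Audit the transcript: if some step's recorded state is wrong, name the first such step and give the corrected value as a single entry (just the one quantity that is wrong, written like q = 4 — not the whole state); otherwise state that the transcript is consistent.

no error

Recomputing the run from the initial state:
step 1: x = -7
step 2: x = -22
step 3: x = -85
step 4: x = -304
step 5: x = -1087
step 6: x = -3874
This matches the transcript at every step.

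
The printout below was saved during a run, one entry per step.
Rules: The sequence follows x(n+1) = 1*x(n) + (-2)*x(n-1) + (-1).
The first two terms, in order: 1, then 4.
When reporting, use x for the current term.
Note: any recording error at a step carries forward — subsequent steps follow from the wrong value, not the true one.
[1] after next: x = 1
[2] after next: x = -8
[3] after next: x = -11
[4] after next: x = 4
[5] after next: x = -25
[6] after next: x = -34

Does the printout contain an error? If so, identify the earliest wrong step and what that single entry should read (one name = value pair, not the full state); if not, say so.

step 5, x = 25

Recomputing the run from the initial state:
step 1: x = 1
step 2: x = -8
step 3: x = -11
step 4: x = 4
step 5: x = 25
step 6: x = 16
The first disagreement with the printout is at step 5, where the value should be x = 25.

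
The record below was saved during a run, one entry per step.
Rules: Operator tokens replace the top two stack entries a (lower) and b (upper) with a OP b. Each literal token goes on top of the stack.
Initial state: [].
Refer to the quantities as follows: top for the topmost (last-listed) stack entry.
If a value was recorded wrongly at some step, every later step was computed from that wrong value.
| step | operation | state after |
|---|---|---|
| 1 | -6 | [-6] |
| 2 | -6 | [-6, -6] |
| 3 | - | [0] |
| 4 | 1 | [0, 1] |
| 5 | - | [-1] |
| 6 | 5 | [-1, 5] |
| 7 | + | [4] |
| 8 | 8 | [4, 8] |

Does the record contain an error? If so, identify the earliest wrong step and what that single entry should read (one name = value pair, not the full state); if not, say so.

no error

Recomputing the run from the initial state:
step 1: [-6]
step 2: [-6, -6]
step 3: [0]
step 4: [0, 1]
step 5: [-1]
step 6: [-1, 5]
step 7: [4]
step 8: [4, 8]
This matches the record at every step.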